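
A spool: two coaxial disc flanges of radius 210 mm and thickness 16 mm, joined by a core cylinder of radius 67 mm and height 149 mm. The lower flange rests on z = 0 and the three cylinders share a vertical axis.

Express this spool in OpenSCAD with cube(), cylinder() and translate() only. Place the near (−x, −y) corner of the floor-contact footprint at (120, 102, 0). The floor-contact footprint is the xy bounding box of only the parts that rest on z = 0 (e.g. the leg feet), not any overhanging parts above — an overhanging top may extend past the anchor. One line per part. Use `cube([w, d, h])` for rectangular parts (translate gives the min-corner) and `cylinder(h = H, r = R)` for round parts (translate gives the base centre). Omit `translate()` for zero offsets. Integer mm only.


translate([330, 312, 0]) cylinder(h = 16, r = 210);
translate([330, 312, 16]) cylinder(h = 149, r = 67);
translate([330, 312, 165]) cylinder(h = 16, r = 210);


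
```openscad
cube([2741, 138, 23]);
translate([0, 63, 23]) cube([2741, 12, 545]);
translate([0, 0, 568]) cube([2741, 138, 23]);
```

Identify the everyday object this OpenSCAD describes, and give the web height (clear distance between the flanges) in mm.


An I-beam. The web height is 545 mm.

Two wide flanges with a thin centred web — an I-beam. Overall 591 mm minus two 23 mm flanges gives a web of 591 − 2·23 = 545 mm.


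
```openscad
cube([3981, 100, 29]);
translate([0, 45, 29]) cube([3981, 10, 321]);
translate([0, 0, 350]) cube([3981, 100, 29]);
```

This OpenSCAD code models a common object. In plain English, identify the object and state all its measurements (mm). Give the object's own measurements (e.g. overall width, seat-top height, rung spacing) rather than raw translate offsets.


An I-beam lying along x, 3981 mm long. Overall section height 379 mm. Two flanges 100 mm wide (y) and 29 mm thick, one on the floor and one at the top; a web 10 mm thick runs between them, centred on the flange width.


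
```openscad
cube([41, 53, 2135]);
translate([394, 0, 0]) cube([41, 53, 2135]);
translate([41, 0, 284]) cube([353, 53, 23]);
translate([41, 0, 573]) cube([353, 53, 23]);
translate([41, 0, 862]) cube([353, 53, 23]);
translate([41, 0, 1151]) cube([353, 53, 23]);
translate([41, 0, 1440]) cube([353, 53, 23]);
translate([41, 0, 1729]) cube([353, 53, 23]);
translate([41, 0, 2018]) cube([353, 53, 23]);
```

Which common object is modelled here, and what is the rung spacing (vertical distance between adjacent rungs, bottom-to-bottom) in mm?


A ladder. The rung spacing is 289 mm.

Two tall 41×53 posts with 7 short bars between them — a ladder. Adjacent rungs sit at z = 284 and z = 573, so the spacing is 573 − 284 = 289 mm.


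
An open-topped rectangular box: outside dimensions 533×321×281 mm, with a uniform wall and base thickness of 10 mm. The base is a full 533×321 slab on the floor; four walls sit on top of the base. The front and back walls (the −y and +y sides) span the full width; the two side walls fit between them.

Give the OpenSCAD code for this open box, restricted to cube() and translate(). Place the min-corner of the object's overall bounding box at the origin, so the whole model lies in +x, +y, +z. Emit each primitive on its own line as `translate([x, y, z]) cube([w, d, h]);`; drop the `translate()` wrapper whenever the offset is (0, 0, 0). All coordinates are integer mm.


cube([533, 321, 10]);
translate([0, 0, 10]) cube([533, 10, 271]);
translate([0, 311, 10]) cube([533, 10, 271]);
translate([0, 10, 10]) cube([10, 301, 271]);
translate([523, 10, 10]) cube([10, 301, 271]);


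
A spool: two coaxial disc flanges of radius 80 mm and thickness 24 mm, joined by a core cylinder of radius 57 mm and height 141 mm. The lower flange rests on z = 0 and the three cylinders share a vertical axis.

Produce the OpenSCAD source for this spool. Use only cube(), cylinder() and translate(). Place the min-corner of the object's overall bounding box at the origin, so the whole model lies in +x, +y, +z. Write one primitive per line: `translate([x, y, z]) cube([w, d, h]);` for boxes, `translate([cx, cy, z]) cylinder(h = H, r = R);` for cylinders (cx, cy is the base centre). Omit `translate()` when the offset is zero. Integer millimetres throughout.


translate([80, 80, 0]) cylinder(h = 24, r = 80);
translate([80, 80, 24]) cylinder(h = 141, r = 57);
translate([80, 80, 165]) cylinder(h = 24, r = 80);


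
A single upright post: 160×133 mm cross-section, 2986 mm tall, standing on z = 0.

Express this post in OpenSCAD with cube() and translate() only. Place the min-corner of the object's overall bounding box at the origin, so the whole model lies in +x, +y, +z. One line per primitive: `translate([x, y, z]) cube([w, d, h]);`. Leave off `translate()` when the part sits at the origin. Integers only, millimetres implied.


cube([160, 133, 2986]);


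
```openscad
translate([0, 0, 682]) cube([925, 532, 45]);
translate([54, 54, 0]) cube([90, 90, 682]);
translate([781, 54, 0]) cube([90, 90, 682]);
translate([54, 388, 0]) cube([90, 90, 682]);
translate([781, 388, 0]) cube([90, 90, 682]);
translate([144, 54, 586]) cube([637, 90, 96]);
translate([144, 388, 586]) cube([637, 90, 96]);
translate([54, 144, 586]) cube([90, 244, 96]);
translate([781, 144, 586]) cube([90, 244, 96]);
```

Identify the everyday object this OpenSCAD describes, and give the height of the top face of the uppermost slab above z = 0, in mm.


A table. The table height is 727 mm.

A 925×532×45 slab sits at z = 682 on four 90 mm square posts — a table. The top surface is at 682 + 45 = 727 mm.


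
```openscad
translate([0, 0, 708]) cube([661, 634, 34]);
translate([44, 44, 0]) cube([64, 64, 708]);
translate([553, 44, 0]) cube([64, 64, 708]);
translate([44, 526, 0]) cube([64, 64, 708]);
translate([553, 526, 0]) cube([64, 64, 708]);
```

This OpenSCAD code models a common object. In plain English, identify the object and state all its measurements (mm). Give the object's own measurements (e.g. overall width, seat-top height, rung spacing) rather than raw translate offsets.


A table: top 661 mm (x) × 634 mm (y), 34 mm thick, upper face at z = 742 mm, on four 64×64 mm square legs, each inset 44 mm from the nearest pair of top edges from z = 0 to the bottom of the top.


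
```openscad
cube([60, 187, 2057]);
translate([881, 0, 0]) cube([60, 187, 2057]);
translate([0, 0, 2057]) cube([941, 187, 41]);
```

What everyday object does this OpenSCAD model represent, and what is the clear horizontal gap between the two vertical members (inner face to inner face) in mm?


A door frame. The clear opening width is 821 mm.

Two 2057 mm tall posts with a header on top — a door frame. The left jamb is 60 mm wide at x = 0; the right jamb starts at x = 881. The clear opening is 881 − 60 = 821 mm.


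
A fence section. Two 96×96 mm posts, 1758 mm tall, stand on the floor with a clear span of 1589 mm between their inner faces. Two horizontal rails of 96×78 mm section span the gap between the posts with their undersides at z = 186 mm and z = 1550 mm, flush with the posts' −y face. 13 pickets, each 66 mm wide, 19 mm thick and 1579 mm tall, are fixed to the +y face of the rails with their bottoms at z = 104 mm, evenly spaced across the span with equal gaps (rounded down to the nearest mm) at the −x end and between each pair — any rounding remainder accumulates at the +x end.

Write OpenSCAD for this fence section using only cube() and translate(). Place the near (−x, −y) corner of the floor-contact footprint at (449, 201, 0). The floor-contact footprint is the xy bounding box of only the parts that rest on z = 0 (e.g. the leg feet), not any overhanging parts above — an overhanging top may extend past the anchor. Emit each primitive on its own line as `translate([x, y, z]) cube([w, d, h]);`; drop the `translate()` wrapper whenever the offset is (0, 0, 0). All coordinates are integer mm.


translate([449, 201, 0]) cube([96, 96, 1758]);
translate([2134, 201, 0]) cube([96, 96, 1758]);
translate([545, 201, 186]) cube([1589, 96, 78]);
translate([545, 201, 1550]) cube([1589, 96, 78]);
translate([597, 297, 104]) cube([66, 19, 1579]);
translate([715, 297, 104]) cube([66, 19, 1579]);
translate([833, 297, 104]) cube([66, 19, 1579]);
translate([951, 297, 104]) cube([66, 19, 1579]);
translate([1069, 297, 104]) cube([66, 19, 1579]);
translate([1187, 297, 104]) cube([66, 19, 1579]);
translate([1305, 297, 104]) cube([66, 19, 1579]);
translate([1423, 297, 104]) cube([66, 19, 1579]);
translate([1541, 297, 104]) cube([66, 19, 1579]);
translate([1659, 297, 104]) cube([66, 19, 1579]);
translate([1777, 297, 104]) cube([66, 19, 1579]);
translate([1895, 297, 104]) cube([66, 19, 1579]);
translate([2013, 297, 104]) cube([66, 19, 1579]);


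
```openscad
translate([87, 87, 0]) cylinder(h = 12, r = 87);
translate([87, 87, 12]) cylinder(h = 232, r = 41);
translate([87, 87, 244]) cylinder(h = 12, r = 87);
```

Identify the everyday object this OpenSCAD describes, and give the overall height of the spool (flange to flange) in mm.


A spool. The overall height is 256 mm.

Three coaxial cylinders, large–small–large — a spool. Two 12 mm flanges and a 232 mm core give 12 + 232 + 12 = 256 mm.


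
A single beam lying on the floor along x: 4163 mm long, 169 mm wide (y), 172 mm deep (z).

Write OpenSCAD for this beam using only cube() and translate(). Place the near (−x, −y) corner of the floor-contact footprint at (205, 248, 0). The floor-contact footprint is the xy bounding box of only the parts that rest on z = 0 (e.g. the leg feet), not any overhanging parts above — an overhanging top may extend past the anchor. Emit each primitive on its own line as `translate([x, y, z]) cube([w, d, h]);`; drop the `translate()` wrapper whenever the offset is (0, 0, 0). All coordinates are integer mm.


translate([205, 248, 0]) cube([4163, 169, 172]);


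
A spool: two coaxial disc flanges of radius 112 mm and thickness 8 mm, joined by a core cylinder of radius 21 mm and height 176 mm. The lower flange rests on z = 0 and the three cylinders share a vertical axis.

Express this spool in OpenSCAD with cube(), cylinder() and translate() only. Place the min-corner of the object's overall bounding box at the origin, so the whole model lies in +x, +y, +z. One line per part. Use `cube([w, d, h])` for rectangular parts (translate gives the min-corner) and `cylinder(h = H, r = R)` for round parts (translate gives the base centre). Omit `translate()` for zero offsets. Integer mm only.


translate([112, 112, 0]) cylinder(h = 8, r = 112);
translate([112, 112, 8]) cylinder(h = 176, r = 21);
translate([112, 112, 184]) cylinder(h = 8, r = 112);


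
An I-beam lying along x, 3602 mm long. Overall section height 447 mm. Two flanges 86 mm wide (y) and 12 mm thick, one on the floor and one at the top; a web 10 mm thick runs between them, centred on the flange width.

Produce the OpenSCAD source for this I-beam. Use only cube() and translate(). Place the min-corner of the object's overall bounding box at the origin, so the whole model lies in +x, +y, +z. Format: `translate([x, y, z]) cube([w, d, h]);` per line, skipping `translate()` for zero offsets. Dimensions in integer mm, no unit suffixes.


cube([3602, 86, 12]);
translate([0, 38, 12]) cube([3602, 10, 423]);
translate([0, 0, 435]) cube([3602, 86, 12]);


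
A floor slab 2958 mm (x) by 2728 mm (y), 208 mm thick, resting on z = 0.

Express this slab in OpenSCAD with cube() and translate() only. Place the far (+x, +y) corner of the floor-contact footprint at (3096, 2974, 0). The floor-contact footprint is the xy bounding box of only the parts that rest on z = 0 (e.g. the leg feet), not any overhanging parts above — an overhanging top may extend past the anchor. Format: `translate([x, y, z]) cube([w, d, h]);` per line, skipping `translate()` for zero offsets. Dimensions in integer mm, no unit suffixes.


translate([138, 246, 0]) cube([2958, 2728, 208]);


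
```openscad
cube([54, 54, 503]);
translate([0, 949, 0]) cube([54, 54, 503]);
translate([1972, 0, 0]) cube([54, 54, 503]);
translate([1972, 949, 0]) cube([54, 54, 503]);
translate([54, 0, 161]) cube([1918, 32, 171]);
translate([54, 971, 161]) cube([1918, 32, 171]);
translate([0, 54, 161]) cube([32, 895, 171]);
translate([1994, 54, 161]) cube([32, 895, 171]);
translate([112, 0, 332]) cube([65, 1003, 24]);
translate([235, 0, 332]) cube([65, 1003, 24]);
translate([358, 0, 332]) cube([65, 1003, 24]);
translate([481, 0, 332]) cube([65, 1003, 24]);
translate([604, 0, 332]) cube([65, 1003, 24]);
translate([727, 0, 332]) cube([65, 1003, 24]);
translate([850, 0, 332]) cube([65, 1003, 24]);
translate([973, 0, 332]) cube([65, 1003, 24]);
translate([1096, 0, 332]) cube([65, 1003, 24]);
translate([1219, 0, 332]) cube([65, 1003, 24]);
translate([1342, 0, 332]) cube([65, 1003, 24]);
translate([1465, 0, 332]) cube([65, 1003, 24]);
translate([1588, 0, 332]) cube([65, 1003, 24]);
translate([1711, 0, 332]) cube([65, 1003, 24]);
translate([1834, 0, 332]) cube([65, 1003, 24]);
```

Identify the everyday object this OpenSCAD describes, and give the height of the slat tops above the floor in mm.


A bed frame. The slat-top height is 356 mm.

Four posts, four rails, and a row of slats — a bed frame. Slats sit on the rails at z = 161 + 171 = 332; with slat thickness 24, the top is 356 mm.


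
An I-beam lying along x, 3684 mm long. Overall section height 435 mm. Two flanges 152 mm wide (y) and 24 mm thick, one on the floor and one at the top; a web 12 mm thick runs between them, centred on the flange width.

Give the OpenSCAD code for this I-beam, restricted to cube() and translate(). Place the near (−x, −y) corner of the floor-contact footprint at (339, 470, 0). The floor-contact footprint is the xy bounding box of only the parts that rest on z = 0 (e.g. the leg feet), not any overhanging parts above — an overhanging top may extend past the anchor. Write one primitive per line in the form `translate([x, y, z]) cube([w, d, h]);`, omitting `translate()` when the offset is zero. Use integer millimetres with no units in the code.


translate([339, 470, 0]) cube([3684, 152, 24]);
translate([339, 540, 24]) cube([3684, 12, 387]);
translate([339, 470, 411]) cube([3684, 152, 24]);


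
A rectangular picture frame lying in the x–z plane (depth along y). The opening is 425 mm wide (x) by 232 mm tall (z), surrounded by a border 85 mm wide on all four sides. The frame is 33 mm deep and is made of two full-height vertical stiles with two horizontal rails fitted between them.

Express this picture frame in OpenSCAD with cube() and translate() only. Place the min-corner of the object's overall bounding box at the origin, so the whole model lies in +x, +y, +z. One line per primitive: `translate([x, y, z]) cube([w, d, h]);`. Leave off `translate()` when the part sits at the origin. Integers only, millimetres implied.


cube([85, 33, 402]);
translate([510, 0, 0]) cube([85, 33, 402]);
translate([85, 0, 0]) cube([425, 33, 85]);
translate([85, 0, 317]) cube([425, 33, 85]);


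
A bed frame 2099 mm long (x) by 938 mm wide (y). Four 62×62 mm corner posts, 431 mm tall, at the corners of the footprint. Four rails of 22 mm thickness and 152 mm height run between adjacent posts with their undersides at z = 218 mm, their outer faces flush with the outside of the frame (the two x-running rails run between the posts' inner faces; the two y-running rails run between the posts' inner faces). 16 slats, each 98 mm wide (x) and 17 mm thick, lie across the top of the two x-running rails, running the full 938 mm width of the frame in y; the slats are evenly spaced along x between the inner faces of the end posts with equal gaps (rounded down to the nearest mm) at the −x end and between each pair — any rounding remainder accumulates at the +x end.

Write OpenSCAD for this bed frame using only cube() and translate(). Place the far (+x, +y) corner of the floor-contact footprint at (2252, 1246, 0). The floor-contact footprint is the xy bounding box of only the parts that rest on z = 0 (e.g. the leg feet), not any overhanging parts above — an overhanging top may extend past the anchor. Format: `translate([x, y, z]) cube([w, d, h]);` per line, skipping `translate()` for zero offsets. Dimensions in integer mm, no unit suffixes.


// slat z = rail_z + rail_h = 218 + 152 = 370
// slat gap = ⌊(1975 − 16·98) / 17⌋ = 23
translate([153, 308, 0]) cube([62, 62, 431]);
translate([153, 1184, 0]) cube([62, 62, 431]);
translate([2190, 308, 0]) cube([62, 62, 431]);
translate([2190, 1184, 0]) cube([62, 62, 431]);
translate([215, 308, 218]) cube([1975, 22, 152]);
translate([215, 1224, 218]) cube([1975, 22, 152]);
translate([153, 370, 218]) cube([22, 814, 152]);
translate([2230, 370, 218]) cube([22, 814, 152]);
translate([238, 308, 370]) cube([98, 938, 17]);
translate([359, 308, 370]) cube([98, 938, 17]);
translate([480, 308, 370]) cube([98, 938, 17]);
translate([601, 308, 370]) cube([98, 938, 17]);
translate([722, 308, 370]) cube([98, 938, 17]);
translate([843, 308, 370]) cube([98, 938, 17]);
translate([964, 308, 370]) cube([98, 938, 17]);
translate([1085, 308, 370]) cube([98, 938, 17]);
translate([1206, 308, 370]) cube([98, 938, 17]);
translate([1327, 308, 370]) cube([98, 938, 17]);
translate([1448, 308, 370]) cube([98, 938, 17]);
translate([1569, 308, 370]) cube([98, 938, 17]);
translate([1690, 308, 370]) cube([98, 938, 17]);
translate([1811, 308, 370]) cube([98, 938, 17]);
translate([1932, 308, 370]) cube([98, 938, 17]);
translate([2053, 308, 370]) cube([98, 938, 17]);


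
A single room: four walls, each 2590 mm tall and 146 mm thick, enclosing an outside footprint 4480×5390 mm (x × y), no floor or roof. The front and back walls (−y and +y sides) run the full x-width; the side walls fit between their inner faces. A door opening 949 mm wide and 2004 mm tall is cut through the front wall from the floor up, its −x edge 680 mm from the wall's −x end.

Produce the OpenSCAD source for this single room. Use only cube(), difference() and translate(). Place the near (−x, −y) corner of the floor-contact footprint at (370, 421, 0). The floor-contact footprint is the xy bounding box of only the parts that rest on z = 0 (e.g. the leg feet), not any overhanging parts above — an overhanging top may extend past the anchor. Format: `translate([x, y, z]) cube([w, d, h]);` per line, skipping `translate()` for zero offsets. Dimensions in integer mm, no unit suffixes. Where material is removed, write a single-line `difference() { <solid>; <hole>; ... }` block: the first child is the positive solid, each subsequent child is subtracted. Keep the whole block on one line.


difference() { translate([370, 421, 0]) cube([4480, 146, 2590]); translate([1050, 421, 0]) cube([949, 146, 2004]); }
translate([370, 5665, 0]) cube([4480, 146, 2590]);
translate([370, 567, 0]) cube([146, 5098, 2590]);
translate([4704, 567, 0]) cube([146, 5098, 2590]);


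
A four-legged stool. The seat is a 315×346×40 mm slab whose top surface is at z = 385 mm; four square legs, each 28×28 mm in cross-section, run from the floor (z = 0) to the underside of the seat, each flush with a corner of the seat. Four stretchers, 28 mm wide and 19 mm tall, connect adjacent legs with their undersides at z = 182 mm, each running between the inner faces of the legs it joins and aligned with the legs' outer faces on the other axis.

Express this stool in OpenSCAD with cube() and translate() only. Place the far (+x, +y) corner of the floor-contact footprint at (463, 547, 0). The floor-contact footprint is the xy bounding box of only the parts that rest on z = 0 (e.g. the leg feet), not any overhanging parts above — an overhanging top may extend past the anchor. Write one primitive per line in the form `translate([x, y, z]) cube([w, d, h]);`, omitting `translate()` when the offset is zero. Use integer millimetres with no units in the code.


translate([148, 201, 345]) cube([315, 346, 40]);
translate([148, 201, 0]) cube([28, 28, 345]);
translate([435, 201, 0]) cube([28, 28, 345]);
translate([148, 519, 0]) cube([28, 28, 345]);
translate([435, 519, 0]) cube([28, 28, 345]);
translate([176, 201, 182]) cube([259, 28, 19]);
translate([176, 519, 182]) cube([259, 28, 19]);
translate([148, 229, 182]) cube([28, 290, 19]);
translate([435, 229, 182]) cube([28, 290, 19]);


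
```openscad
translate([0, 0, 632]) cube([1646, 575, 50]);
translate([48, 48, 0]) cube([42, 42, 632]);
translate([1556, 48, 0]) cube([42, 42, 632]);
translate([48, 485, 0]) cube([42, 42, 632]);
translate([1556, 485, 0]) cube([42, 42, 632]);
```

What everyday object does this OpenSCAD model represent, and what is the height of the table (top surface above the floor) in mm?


A table. The table height is 682 mm.

A 1646×575×50 slab sits at z = 632 on four 42 mm square posts — a table. The top surface is at 632 + 50 = 682 mm.


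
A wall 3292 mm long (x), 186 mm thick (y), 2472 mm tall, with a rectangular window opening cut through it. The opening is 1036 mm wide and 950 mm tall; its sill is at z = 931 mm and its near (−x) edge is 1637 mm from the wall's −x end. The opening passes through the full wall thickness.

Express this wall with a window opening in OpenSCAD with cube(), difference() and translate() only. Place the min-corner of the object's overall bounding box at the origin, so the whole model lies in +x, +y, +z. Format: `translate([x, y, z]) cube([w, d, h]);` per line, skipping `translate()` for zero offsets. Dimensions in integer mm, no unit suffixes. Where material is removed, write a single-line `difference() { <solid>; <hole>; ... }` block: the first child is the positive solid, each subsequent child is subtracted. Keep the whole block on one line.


difference() { cube([3292, 186, 2472]); translate([1637, 0, 931]) cube([1036, 186, 950]); }


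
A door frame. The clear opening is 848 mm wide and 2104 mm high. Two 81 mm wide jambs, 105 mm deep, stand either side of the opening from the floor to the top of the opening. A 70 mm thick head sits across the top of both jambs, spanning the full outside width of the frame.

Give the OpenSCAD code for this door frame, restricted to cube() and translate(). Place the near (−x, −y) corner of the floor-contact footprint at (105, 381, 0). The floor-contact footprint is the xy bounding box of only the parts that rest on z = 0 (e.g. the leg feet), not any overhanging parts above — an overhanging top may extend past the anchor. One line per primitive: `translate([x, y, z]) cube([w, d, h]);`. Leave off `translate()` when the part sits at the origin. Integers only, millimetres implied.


translate([105, 381, 0]) cube([81, 105, 2104]);
translate([1034, 381, 0]) cube([81, 105, 2104]);
translate([105, 381, 2104]) cube([1010, 105, 70]);


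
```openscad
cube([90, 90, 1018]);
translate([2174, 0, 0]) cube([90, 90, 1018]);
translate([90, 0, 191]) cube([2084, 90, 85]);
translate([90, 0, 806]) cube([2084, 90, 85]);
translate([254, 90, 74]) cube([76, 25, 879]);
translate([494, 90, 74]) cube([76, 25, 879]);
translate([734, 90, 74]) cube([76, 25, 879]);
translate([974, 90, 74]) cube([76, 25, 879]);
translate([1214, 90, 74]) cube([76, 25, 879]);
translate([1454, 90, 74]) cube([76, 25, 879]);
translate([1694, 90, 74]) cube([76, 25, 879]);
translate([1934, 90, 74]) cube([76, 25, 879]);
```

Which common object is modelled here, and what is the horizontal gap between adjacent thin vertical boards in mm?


A fence section. The picket gap is 164 mm.

Two posts, two rails, 8 pickets — a fence section. Span 2084 mm holds 8 pickets of 76 mm with 9 equal gaps: ⌊(2084 − 8·76) / 9⌋ = 164 mm.


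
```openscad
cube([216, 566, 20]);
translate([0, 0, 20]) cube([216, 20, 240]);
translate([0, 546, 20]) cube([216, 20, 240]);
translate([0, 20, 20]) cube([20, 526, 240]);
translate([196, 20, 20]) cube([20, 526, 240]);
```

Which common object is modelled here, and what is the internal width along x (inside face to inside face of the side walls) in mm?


An open box. The internal width is 176 mm.

A 216×566 base slab with four walls standing on it — an open box. The base is 216 mm wide and the walls are 20 mm thick, so the internal width is 216 − 2 × 20 = 176 mm.


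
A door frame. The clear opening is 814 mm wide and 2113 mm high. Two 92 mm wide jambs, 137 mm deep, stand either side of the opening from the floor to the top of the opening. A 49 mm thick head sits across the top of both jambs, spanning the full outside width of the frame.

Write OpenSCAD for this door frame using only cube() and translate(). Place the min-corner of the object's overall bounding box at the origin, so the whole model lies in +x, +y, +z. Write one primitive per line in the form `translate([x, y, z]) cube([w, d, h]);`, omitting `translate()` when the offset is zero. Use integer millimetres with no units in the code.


cube([92, 137, 2113]);
translate([906, 0, 0]) cube([92, 137, 2113]);
translate([0, 0, 2113]) cube([998, 137, 49]);


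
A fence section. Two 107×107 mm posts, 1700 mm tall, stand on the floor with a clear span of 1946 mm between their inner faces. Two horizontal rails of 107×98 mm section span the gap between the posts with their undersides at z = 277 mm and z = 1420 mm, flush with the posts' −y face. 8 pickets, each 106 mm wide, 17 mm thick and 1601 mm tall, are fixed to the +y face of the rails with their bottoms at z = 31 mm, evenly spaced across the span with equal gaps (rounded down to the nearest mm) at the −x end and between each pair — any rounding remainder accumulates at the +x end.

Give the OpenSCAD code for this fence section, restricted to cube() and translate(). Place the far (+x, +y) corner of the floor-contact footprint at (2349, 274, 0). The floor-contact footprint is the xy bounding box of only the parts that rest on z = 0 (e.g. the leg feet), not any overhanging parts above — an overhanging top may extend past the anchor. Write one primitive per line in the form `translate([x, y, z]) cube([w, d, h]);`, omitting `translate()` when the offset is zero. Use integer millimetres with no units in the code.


translate([189, 167, 0]) cube([107, 107, 1700]);
translate([2242, 167, 0]) cube([107, 107, 1700]);
translate([296, 167, 277]) cube([1946, 107, 98]);
translate([296, 167, 1420]) cube([1946, 107, 98]);
translate([418, 274, 31]) cube([106, 17, 1601]);
translate([646, 274, 31]) cube([106, 17, 1601]);
translate([874, 274, 31]) cube([106, 17, 1601]);
translate([1102, 274, 31]) cube([106, 17, 1601]);
translate([1330, 274, 31]) cube([106, 17, 1601]);
translate([1558, 274, 31]) cube([106, 17, 1601]);
translate([1786, 274, 31]) cube([106, 17, 1601]);
translate([2014, 274, 31]) cube([106, 17, 1601]);


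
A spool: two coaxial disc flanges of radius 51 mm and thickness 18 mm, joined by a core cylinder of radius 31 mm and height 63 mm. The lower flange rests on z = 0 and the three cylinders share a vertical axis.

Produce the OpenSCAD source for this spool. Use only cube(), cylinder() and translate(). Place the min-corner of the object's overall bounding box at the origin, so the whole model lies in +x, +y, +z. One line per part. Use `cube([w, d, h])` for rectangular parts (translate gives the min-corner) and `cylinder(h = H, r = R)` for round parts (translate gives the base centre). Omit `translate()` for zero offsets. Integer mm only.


translate([51, 51, 0]) cylinder(h = 18, r = 51);
translate([51, 51, 18]) cylinder(h = 63, r = 31);
translate([51, 51, 81]) cylinder(h = 18, r = 51);


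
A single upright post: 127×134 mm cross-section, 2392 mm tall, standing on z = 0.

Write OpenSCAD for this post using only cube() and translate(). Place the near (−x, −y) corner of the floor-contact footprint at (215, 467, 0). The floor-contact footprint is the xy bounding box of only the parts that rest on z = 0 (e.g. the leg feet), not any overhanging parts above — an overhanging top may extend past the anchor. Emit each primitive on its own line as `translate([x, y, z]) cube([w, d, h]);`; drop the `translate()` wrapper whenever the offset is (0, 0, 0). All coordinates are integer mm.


translate([215, 467, 0]) cube([127, 134, 2392]);


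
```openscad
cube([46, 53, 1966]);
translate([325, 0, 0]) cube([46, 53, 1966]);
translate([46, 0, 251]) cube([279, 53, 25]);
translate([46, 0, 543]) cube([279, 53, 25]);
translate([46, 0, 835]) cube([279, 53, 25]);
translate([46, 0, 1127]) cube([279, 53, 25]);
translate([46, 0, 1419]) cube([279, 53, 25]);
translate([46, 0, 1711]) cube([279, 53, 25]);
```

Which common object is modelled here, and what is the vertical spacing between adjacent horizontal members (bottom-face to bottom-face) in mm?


A ladder. The rung spacing is 292 mm.

Two tall 46×53 posts with 6 short bars between them — a ladder. Adjacent rungs sit at z = 251 and z = 543, so the spacing is 543 − 251 = 292 mm.


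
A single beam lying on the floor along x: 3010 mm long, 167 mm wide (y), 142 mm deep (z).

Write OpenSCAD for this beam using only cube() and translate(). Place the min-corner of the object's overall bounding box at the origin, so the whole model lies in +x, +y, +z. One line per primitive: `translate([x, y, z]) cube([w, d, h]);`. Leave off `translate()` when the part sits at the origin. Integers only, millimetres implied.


cube([3010, 167, 142]);


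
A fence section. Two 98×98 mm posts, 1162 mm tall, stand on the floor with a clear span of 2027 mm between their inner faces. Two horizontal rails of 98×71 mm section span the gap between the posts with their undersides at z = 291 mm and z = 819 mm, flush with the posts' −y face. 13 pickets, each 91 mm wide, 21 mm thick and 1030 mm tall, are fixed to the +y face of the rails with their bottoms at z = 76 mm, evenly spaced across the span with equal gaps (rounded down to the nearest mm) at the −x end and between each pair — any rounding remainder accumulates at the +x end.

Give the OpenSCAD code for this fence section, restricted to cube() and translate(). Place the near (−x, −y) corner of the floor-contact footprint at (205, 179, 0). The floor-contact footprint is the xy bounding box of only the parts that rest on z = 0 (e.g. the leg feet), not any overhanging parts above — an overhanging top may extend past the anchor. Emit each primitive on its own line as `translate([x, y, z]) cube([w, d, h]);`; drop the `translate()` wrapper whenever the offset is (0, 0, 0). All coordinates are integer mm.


translate([205, 179, 0]) cube([98, 98, 1162]);
translate([2330, 179, 0]) cube([98, 98, 1162]);
translate([303, 179, 291]) cube([2027, 98, 71]);
translate([303, 179, 819]) cube([2027, 98, 71]);
translate([363, 277, 76]) cube([91, 21, 1030]);
translate([514, 277, 76]) cube([91, 21, 1030]);
translate([665, 277, 76]) cube([91, 21, 1030]);
translate([816, 277, 76]) cube([91, 21, 1030]);
translate([967, 277, 76]) cube([91, 21, 1030]);
translate([1118, 277, 76]) cube([91, 21, 1030]);
translate([1269, 277, 76]) cube([91, 21, 1030]);
translate([1420, 277, 76]) cube([91, 21, 1030]);
translate([1571, 277, 76]) cube([91, 21, 1030]);
translate([1722, 277, 76]) cube([91, 21, 1030]);
translate([1873, 277, 76]) cube([91, 21, 1030]);
translate([2024, 277, 76]) cube([91, 21, 1030]);
translate([2175, 277, 76]) cube([91, 21, 1030]);


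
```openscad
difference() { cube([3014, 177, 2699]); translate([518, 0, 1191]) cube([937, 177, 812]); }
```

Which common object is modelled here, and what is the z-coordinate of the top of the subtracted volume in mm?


A wall with a window opening. The window head height is 2003 mm.

A wall with a rectangular opening subtracted — a window. Sill at z = 1191, opening 812 mm tall, so the head is at 1191 + 812 = 2003 mm.


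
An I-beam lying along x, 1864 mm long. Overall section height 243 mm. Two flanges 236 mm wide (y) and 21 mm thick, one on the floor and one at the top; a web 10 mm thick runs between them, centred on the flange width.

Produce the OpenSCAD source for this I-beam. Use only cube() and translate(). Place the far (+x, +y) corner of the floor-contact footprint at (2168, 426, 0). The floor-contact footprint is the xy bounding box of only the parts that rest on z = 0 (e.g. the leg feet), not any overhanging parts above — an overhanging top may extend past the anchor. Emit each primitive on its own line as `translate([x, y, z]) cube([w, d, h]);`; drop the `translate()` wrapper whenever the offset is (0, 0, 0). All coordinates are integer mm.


translate([304, 190, 0]) cube([1864, 236, 21]);
translate([304, 303, 21]) cube([1864, 10, 201]);
translate([304, 190, 222]) cube([1864, 236, 21]);


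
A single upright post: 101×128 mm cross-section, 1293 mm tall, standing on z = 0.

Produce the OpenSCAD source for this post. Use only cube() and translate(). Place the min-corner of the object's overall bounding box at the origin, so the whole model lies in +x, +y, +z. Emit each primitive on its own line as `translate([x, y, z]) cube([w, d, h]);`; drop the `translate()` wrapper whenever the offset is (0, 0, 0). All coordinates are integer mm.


cube([101, 128, 1293]);


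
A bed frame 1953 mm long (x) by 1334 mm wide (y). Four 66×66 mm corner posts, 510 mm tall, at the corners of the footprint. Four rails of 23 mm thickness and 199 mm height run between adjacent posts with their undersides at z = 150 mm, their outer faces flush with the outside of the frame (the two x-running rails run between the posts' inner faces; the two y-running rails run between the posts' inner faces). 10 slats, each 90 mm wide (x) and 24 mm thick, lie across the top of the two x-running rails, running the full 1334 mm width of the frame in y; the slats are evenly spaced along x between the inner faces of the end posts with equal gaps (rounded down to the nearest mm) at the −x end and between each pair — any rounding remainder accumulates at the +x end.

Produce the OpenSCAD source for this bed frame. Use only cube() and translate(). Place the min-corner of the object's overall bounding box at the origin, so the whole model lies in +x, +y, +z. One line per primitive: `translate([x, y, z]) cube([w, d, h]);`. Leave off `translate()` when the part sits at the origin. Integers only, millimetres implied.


cube([66, 66, 510]);
translate([0, 1268, 0]) cube([66, 66, 510]);
translate([1887, 0, 0]) cube([66, 66, 510]);
translate([1887, 1268, 0]) cube([66, 66, 510]);
translate([66, 0, 150]) cube([1821, 23, 199]);
translate([66, 1311, 150]) cube([1821, 23, 199]);
translate([0, 66, 150]) cube([23, 1202, 199]);
translate([1930, 66, 150]) cube([23, 1202, 199]);
translate([149, 0, 349]) cube([90, 1334, 24]);
translate([322, 0, 349]) cube([90, 1334, 24]);
translate([495, 0, 349]) cube([90, 1334, 24]);
translate([668, 0, 349]) cube([90, 1334, 24]);
translate([841, 0, 349]) cube([90, 1334, 24]);
translate([1014, 0, 349]) cube([90, 1334, 24]);
translate([1187, 0, 349]) cube([90, 1334, 24]);
translate([1360, 0, 349]) cube([90, 1334, 24]);
translate([1533, 0, 349]) cube([90, 1334, 24]);
translate([1706, 0, 349]) cube([90, 1334, 24]);


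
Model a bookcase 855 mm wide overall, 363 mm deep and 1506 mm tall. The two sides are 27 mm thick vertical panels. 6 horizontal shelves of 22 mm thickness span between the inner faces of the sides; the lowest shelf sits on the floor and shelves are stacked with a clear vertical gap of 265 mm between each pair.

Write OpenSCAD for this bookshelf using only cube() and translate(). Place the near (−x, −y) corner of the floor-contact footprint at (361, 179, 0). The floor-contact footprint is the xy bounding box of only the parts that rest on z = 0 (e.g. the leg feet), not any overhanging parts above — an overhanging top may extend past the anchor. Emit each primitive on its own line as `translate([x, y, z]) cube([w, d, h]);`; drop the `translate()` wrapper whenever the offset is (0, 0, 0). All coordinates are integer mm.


translate([361, 179, 0]) cube([27, 363, 1506]);
translate([1189, 179, 0]) cube([27, 363, 1506]);
translate([388, 179, 0]) cube([801, 363, 22]);
translate([388, 179, 287]) cube([801, 363, 22]);
translate([388, 179, 574]) cube([801, 363, 22]);
translate([388, 179, 861]) cube([801, 363, 22]);
translate([388, 179, 1148]) cube([801, 363, 22]);
translate([388, 179, 1435]) cube([801, 363, 22]);


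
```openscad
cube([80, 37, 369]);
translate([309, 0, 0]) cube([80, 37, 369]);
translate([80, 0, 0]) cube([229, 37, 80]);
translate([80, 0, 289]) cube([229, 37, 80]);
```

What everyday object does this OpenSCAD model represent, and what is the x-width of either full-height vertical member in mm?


A picture frame. The border width is 80 mm.

Four thin pieces enclosing a rectangular opening — a picture frame. The two full-height stiles are 369 mm tall; the top rail sits at z = 289 and is 80 mm tall, so the border above the opening is 369 − 289 = 80 mm, matching the stile x-width.


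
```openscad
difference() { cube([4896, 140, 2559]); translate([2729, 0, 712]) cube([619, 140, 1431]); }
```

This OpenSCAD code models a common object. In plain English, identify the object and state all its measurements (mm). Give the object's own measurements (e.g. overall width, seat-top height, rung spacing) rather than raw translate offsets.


A wall 4896 mm long (x), 140 mm thick (y), 2559 mm tall, with a rectangular window opening cut through it. The opening is 619 mm wide and 1431 mm tall; its sill is at z = 712 mm and its near (−x) edge is 2729 mm from the wall's −x end. The opening passes through the full wall thickness.


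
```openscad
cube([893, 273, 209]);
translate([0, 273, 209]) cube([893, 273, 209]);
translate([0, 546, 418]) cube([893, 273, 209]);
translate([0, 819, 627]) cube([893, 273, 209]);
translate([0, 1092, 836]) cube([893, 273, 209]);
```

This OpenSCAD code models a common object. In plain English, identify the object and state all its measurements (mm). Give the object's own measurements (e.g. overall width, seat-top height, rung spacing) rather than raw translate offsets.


A straight staircase of 5 solid steps. Each step is 893 mm wide (x), 273 mm deep (y, the going) and 209 mm tall (the rise). The first step rests on the floor; each subsequent step sits one going further in +y and one rise higher in +z, directly behind and above the previous step with no overlap.


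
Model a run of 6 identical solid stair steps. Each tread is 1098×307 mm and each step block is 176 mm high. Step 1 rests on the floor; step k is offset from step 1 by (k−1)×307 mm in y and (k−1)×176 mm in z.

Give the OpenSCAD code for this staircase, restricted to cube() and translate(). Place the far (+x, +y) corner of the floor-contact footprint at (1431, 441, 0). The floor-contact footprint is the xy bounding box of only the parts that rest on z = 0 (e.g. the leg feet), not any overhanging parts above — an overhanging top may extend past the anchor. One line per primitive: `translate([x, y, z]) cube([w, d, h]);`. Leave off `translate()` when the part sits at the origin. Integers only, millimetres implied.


translate([333, 134, 0]) cube([1098, 307, 176]);
translate([333, 441, 176]) cube([1098, 307, 176]);
translate([333, 748, 352]) cube([1098, 307, 176]);
translate([333, 1055, 528]) cube([1098, 307, 176]);
translate([333, 1362, 704]) cube([1098, 307, 176]);
translate([333, 1669, 880]) cube([1098, 307, 176]);


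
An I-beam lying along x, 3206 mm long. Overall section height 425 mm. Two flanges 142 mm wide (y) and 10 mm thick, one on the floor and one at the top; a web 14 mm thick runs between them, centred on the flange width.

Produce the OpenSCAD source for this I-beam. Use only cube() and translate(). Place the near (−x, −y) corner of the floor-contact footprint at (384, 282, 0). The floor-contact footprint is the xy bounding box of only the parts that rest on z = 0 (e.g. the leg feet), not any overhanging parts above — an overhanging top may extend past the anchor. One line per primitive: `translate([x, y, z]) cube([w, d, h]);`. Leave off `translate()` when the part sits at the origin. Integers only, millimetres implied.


translate([384, 282, 0]) cube([3206, 142, 10]);
translate([384, 346, 10]) cube([3206, 14, 405]);
translate([384, 282, 415]) cube([3206, 142, 10]);


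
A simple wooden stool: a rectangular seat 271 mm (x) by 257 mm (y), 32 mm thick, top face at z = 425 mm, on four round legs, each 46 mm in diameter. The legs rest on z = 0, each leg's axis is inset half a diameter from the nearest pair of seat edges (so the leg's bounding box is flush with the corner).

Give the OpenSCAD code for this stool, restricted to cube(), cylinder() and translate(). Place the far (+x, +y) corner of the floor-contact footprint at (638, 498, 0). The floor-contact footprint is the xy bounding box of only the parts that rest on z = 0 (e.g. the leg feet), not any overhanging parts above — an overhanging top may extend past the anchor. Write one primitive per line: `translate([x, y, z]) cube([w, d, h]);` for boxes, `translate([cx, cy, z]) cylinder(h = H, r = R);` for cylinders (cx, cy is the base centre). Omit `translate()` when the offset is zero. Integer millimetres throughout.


// leg_h = 425 - 32 = 393
translate([367, 241, 393]) cube([271, 257, 32]);
translate([390, 264, 0]) cylinder(h = 393, r = 23);
translate([615, 264, 0]) cylinder(h = 393, r = 23);
translate([390, 475, 0]) cylinder(h = 393, r = 23);
translate([615, 475, 0]) cylinder(h = 393, r = 23);
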